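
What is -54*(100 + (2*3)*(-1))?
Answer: -5076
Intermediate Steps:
-54*(100 + (2*3)*(-1)) = -54*(100 + 6*(-1)) = -54*(100 - 6) = -54*94 = -5076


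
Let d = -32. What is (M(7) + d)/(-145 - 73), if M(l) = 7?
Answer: 25/218 ≈ 0.11468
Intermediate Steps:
(M(7) + d)/(-145 - 73) = (7 - 32)/(-145 - 73) = -25/(-218) = -25*(-1/218) = 25/218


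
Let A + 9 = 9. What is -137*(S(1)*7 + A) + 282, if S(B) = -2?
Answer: 2200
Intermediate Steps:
A = 0 (A = -9 + 9 = 0)
-137*(S(1)*7 + A) + 282 = -137*(-2*7 + 0) + 282 = -137*(-14 + 0) + 282 = -137*(-14) + 282 = 1918 + 282 = 2200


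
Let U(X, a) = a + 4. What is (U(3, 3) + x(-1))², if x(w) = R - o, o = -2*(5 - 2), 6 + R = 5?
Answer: 144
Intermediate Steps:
U(X, a) = 4 + a
R = -1 (R = -6 + 5 = -1)
o = -6 (o = -2*3 = -6)
x(w) = 5 (x(w) = -1 - 1*(-6) = -1 + 6 = 5)
(U(3, 3) + x(-1))² = ((4 + 3) + 5)² = (7 + 5)² = 12² = 144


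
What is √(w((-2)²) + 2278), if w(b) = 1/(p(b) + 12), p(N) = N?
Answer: √36449/4 ≈ 47.729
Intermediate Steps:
w(b) = 1/(12 + b) (w(b) = 1/(b + 12) = 1/(12 + b))
√(w((-2)²) + 2278) = √(1/(12 + (-2)²) + 2278) = √(1/(12 + 4) + 2278) = √(1/16 + 2278) = √(36449/16) = √36449/4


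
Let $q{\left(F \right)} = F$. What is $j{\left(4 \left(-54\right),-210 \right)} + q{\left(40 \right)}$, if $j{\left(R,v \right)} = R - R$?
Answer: $40$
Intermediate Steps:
$j{\left(R,v \right)} = 0$
$j{\left(4 \left(-54\right),-210 \right)} + q{\left(40 \right)} = 0 + 40 = 40$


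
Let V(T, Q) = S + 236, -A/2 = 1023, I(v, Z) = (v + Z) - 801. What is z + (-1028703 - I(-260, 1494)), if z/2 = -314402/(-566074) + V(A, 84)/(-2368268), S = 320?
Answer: -172459201021503496/167576867479 ≈ -1.0291e+6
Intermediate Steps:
I(v, Z) = -801 + Z + v (I(v, Z) = (Z + v) - 801 = -801 + Z + v)
A = -2046 (A = -2*1023 = -2046)
V(T, Q) = 556 (V(T, Q) = 320 + 236 = 556)
z = 186068364648/167576867479 (z = 2*(-314402/(-566074) + 556/(-2368268)) = 2*(-314402*(-1/566074) + 556*(-1/2368268)) = 2*(157201/283037 - 139/592067) = 2*(93034182324/167576867479) = 186068364648/167576867479 ≈ 1.1103)
z + (-1028703 - I(-260, 1494)) = 186068364648/167576867479 + (-1028703 - (-801 + 1494 - 260)) = 186068364648/167576867479 + (-1028703 - 1*433) = 186068364648/167576867479 + (-1028703 - 433) = 186068364648/167576867479 - 1029136 = -172459201021503496/167576867479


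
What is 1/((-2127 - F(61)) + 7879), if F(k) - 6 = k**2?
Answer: 1/2025 ≈ 0.00049383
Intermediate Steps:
F(k) = 6 + k**2
1/((-2127 - F(61)) + 7879) = 1/((-2127 - (6 + 61**2)) + 7879) = 1/((-2127 - (6 + 3721)) + 7879) = 1/((-2127 - 1*3727) + 7879) = 1/((-2127 - 3727) + 7879) = 1/(-5854 + 7879) = 1/2025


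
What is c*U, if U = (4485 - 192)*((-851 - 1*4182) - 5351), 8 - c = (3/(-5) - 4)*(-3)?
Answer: 1292776848/5 ≈ 2.5856e+8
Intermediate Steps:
c = -29/5 (c = 8 - (3/(-5) - 4)*(-3) = 8 - (3*(-⅕) - 4)*(-3) = 8 - (-⅗ - 4)*(-3) = 8 - (-23)*(-3)/5 = 8 - 1*69/5 = 8 - 69/5 = -29/5 ≈ -5.8000)
U = -44578512 (U = 4293*((-851 - 4182) - 5351) = 4293*(-5033 - 5351) = 4293*(-10384) = -44578512)
c*U = -29/5*(-44578512) = 1292776848/5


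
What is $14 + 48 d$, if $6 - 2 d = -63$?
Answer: $1670$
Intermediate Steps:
$d = \frac{69}{2}$ ($d = 3 - - \frac{63}{2} = 3 + \frac{63}{2} = \frac{69}{2} \approx 34.5$)
$14 + 48 d = 14 + 48 \cdot \frac{69}{2} = 14 + 1656 = 1670$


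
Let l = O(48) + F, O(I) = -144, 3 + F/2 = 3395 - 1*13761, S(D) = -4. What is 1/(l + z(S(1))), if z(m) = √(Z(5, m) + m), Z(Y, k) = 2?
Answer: -10441/218028963 - I*√2/436057926 ≈ -4.7888e-5 - 3.2432e-9*I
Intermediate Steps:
F = -20738 (F = -6 + 2*(3395 - 1*13761) = -6 + 2*(3395 - 13761) = -6 + 2*(-10366) = -6 - 20732 = -20738)
l = -20882 (l = -144 - 20738 = -20882)
z(m) = √(2 + m)
1/(l + z(S(1))) = 1/(-20882 + √(2 - 4)) = 1/(-20882 + √(-2)) = 1/(-20882 + I*√2)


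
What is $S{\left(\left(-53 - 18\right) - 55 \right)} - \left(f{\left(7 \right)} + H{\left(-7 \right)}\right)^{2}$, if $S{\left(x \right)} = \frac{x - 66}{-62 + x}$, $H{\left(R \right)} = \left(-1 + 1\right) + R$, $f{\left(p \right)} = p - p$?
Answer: $- \frac{2255}{47} \approx -47.979$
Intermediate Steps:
$f{\left(p \right)} = 0$
$H{\left(R \right)} = R$ ($H{\left(R \right)} = 0 + R = R$)
$S{\left(x \right)} = \frac{-66 + x}{-62 + x}$
$S{\left(\left(-53 - 18\right) - 55 \right)} - \left(f{\left(7 \right)} + H{\left(-7 \right)}\right)^{2} = \frac{-66 - 126}{-62 - 126} - \left(0 - 7\right)^{2} = \frac{-66 - 126}{-62 - 126} - \left(-7\right)^{2} = \frac{-66 - 126}{-62 - 126} - 49 = \frac{1}{-188} \left(-192\right) - 49 = \left(- \frac{1}{188}\right) \left(-192\right) - 49 = \frac{48}{47} - 49 = - \frac{2255}{47}$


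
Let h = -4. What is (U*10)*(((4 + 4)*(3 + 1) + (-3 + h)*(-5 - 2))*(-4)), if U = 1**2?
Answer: -3240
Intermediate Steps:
U = 1
(U*10)*(((4 + 4)*(3 + 1) + (-3 + h)*(-5 - 2))*(-4)) = (1*10)*(((4 + 4)*(3 + 1) + (-3 - 4)*(-5 - 2))*(-4)) = 10*((8*4 - 7*(-7))*(-4)) = 10*((32 + 49)*(-4)) = 10*(81*(-4)) = 10*(-324) = -3240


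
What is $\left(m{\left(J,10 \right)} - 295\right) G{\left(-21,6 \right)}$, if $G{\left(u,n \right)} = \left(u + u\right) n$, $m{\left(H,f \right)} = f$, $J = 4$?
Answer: $71820$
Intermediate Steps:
$G{\left(u,n \right)} = 2 n u$ ($G{\left(u,n \right)} = 2 u n = 2 n u$)
$\left(m{\left(J,10 \right)} - 295\right) G{\left(-21,6 \right)} = \left(10 - 295\right) 2 \cdot 6 \left(-21\right) = \left(-285\right) \left(-252\right) = 71820$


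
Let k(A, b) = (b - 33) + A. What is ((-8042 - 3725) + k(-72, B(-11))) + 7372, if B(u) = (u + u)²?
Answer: -4016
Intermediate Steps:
B(u) = 4*u² (B(u) = (2*u)² = 4*u²)
k(A, b) = -33 + A + b (k(A, b) = (-33 + b) + A = -33 + A + b)
((-8042 - 3725) + k(-72, B(-11))) + 7372 = ((-8042 - 3725) + (-33 - 72 + 4*(-11)²)) + 7372 = (-11767 + (-33 - 72 + 4*121)) + 7372 = (-11767 + (-33 - 72 + 484)) + 7372 = (-11767 + 379) + 7372 = -11388 + 7372 = -4016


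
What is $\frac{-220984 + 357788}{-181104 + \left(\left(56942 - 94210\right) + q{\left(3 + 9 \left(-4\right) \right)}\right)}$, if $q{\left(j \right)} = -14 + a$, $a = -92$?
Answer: $- \frac{68402}{109239} \approx -0.62617$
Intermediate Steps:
$q{\left(j \right)} = -106$ ($q{\left(j \right)} = -14 - 92 = -106$)
$\frac{-220984 + 357788}{-181104 + \left(\left(56942 - 94210\right) + q{\left(3 + 9 \left(-4\right) \right)}\right)} = \frac{-220984 + 357788}{-181104 + \left(\left(56942 - 94210\right) - 106\right)} = \frac{136804}{-181104 - 37374} = \frac{136804}{-218478} = 136804 \left(- \frac{1}{218478}\right) = - \frac{68402}{109239}$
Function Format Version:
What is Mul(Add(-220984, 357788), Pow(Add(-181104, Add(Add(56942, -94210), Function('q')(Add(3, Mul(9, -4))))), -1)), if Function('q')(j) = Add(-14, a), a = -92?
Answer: Rational(-68402, 109239) ≈ -0.62617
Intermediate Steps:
Function('q')(j) = -106 (Function('q')(j) = Add(-14, -92) = -106)
Mul(Add(-220984, 357788), Pow(Add(-181104, Add(Add(56942, -94210), Function('q')(Add(3, Mul(9, -4))))), -1)) = Mul(Add(-220984, 357788), Pow(Add(-181104, Add(Add(56942, -94210), -106)), -1)) = Mul(136804, Pow(Add(-181104, Add(-37268, -106)), -1)) = Mul(136804, Pow(Add(-181104, -37374), -1)) = Mul(136804, Pow(-218478, -1)) = Mul(136804, Rational(-1, 218478)) = Rational(-68402, 109239)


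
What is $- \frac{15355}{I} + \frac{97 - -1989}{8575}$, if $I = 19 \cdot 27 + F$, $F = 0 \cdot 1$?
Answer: $- \frac{18657001}{628425} \approx -29.689$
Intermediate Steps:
$F = 0$
$I = 513$ ($I = 19 \cdot 27 + 0 = 513 + 0 = 513$)
$- \frac{15355}{I} + \frac{97 - -1989}{8575} = - \frac{15355}{513} + \frac{97 - -1989}{8575} = \left(-15355\right) \frac{1}{513} + \left(97 + 1989\right) \frac{1}{8575} = - \frac{15355}{513} + 2086 \cdot \frac{1}{8575} = - \frac{15355}{513} + \frac{298}{1225} = - \frac{18657001}{628425}$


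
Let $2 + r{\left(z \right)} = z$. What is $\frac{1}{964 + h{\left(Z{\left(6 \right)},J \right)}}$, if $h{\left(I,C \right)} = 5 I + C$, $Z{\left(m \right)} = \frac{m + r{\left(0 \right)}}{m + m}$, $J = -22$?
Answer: $\frac{3}{2831} \approx 0.0010597$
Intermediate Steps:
$r{\left(z \right)} = -2 + z$
$Z{\left(m \right)} = \frac{-2 + m}{2 m}$ ($Z{\left(m \right)} = \frac{m + \left(-2 + 0\right)}{m + m} = \frac{m - 2}{2 m} = \left(-2 + m\right) \frac{1}{2 m} = \frac{-2 + m}{2 m}$)
$h{\left(I,C \right)} = C + 5 I$
$\frac{1}{964 + h{\left(Z{\left(6 \right)},J \right)}} = \frac{1}{964 - \left(22 - 5 \frac{-2 + 6}{2 \cdot 6}\right)} = \frac{1}{964 - \left(22 - 5 \cdot \frac{1}{2} \cdot \frac{1}{6} \cdot 4\right)} = \frac{1}{964 + \left(-22 + 5 \cdot \frac{1}{3}\right)} = \frac{1}{964 + \left(-22 + \frac{5}{3}\right)} = \frac{1}{964 - \frac{61}{3}} = \frac{1}{\frac{2831}{3}} = \frac{3}{2831}$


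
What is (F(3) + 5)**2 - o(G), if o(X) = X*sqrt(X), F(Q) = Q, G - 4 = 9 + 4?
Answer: 64 - 17*sqrt(17) ≈ -6.0928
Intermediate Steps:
G = 17 (G = 4 + (9 + 4) = 4 + 13 = 17)
o(X) = X**(3/2)
(F(3) + 5)**2 - o(G) = (3 + 5)**2 - 17**(3/2) = 8**2 - 17*sqrt(17) = 64 - 17*sqrt(17)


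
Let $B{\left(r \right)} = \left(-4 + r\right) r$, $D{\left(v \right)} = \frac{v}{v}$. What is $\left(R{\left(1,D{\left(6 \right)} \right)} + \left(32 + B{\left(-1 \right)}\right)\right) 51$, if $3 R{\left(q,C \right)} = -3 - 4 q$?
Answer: $1768$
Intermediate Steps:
$D{\left(v \right)} = 1$
$B{\left(r \right)} = r \left(-4 + r\right)$
$R{\left(q,C \right)} = -1 - \frac{4 q}{3}$ ($R{\left(q,C \right)} = \frac{-3 - 4 q}{3} = -1 - \frac{4 q}{3}$)
$\left(R{\left(1,D{\left(6 \right)} \right)} + \left(32 + B{\left(-1 \right)}\right)\right) 51 = \left(\left(-1 - \frac{4}{3}\right) + \left(32 - \left(-4 - 1\right)\right)\right) 51 = \left(\left(-1 - \frac{4}{3}\right) + \left(32 - -5\right)\right) 51 = \left(- \frac{7}{3} + \left(32 + 5\right)\right) 51 = \left(- \frac{7}{3} + 37\right) 51 = \frac{104}{3} \cdot 51 = 1768$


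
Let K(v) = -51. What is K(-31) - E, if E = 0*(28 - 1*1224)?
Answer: -51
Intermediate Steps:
E = 0 (E = 0*(28 - 1224) = 0*(-1196) = 0)
K(-31) - E = -51 - 1*0 = -51 + 0 = -51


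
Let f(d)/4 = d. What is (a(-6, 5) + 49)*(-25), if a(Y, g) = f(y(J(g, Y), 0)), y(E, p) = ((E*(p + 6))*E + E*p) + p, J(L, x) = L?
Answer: -16225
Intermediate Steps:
y(E, p) = p + E*p + E²*(6 + p) (y(E, p) = ((E*(6 + p))*E + E*p) + p = (E²*(6 + p) + E*p) + p = (E*p + E²*(6 + p)) + p = p + E*p + E²*(6 + p))
f(d) = 4*d
a(Y, g) = 24*g² (a(Y, g) = 4*(0 + 6*g² + g*0 + 0*g²) = 4*(0 + 6*g² + 0 + 0) = 4*(6*g²) = 24*g²)
(a(-6, 5) + 49)*(-25) = (24*5² + 49)*(-25) = (24*25 + 49)*(-25) = (600 + 49)*(-25) = 649*(-25) = -16225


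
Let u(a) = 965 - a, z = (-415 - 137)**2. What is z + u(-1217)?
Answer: 306886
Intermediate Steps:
z = 304704 (z = (-552)**2 = 304704)
z + u(-1217) = 304704 + (965 - 1*(-1217)) = 304704 + (965 + 1217) = 304704 + 2182 = 306886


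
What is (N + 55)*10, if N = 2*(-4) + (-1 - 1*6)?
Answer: 400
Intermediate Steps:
N = -15 (N = -8 + (-1 - 6) = -8 - 7 = -15)
(N + 55)*10 = (-15 + 55)*10 = 40*10 = 400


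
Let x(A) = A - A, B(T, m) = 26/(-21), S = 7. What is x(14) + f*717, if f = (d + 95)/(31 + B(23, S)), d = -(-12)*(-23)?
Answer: -2725317/625 ≈ -4360.5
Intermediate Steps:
B(T, m) = -26/21 (B(T, m) = 26*(-1/21) = -26/21)
d = -276 (d = -1*276 = -276)
x(A) = 0
f = -3801/625 (f = (-276 + 95)/(31 - 26/21) = -181/625/21 = -181*21/625 = -3801/625 ≈ -6.0816)
x(14) + f*717 = 0 - 3801/625*717 = 0 - 2725317/625 = -2725317/625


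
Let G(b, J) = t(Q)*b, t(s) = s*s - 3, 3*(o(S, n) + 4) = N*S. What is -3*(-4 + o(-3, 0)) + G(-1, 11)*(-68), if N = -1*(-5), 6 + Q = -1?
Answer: 3167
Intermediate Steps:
Q = -7 (Q = -6 - 1 = -7)
N = 5
o(S, n) = -4 + 5*S/3 (o(S, n) = -4 + (5*S)/3 = -4 + 5*S/3)
t(s) = -3 + s² (t(s) = s² - 3 = -3 + s²)
G(b, J) = 46*b (G(b, J) = (-3 + (-7)²)*b = (-3 + 49)*b = 46*b)
-3*(-4 + o(-3, 0)) + G(-1, 11)*(-68) = -3*(-4 + (-4 + (5/3)*(-3))) + (46*(-1))*(-68) = -3*(-4 + (-4 - 5)) - 46*(-68) = -3*(-4 - 9) + 3128 = -3*(-13) + 3128 = 39 + 3128 = 3167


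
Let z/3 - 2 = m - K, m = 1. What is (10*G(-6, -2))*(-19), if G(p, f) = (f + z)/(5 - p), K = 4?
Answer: 950/11 ≈ 86.364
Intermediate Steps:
z = -3 (z = 6 + 3*(1 - 1*4) = 6 + 3*(1 - 4) = 6 + 3*(-3) = 6 - 9 = -3)
G(p, f) = (-3 + f)/(5 - p) (G(p, f) = (f - 3)/(5 - p) = (-3 + f)/(5 - p))
(10*G(-6, -2))*(-19) = (10*((3 - 1*(-2))/(-5 - 6)))*(-19) = (10*((3 + 2)/(-11)))*(-19) = (10*(-1/11*5))*(-19) = (10*(-5/11))*(-19) = -50/11*(-19) = 950/11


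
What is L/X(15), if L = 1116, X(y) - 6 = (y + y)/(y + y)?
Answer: 1116/7 ≈ 159.43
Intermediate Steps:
X(y) = 7 (X(y) = 6 + (y + y)/(y + y) = 6 + (2*y)/((2*y)) = 6 + (2*y)*(1/(2*y)) = 6 + 1 = 7)
L/X(15) = 1116/7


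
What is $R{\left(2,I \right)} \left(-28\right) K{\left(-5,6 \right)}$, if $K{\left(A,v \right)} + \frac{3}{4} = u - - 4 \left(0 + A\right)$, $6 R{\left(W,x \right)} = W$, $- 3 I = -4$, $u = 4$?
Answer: $\frac{469}{3} \approx 156.33$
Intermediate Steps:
$I = \frac{4}{3}$ ($I = \left(- \frac{1}{3}\right) \left(-4\right) = \frac{4}{3} \approx 1.3333$)
$R{\left(W,x \right)} = \frac{W}{6}$
$K{\left(A,v \right)} = \frac{13}{4} + 4 A$ ($K{\left(A,v \right)} = - \frac{3}{4} - \left(-4 - 4 \left(0 + A\right)\right) = - \frac{3}{4} - \left(-4 - 4 A\right) = - \frac{3}{4} + \left(4 + 4 A\right) = \frac{13}{4} + 4 A$)
$R{\left(2,I \right)} \left(-28\right) K{\left(-5,6 \right)} = \frac{1}{6} \cdot 2 \left(-28\right) \left(\frac{13}{4} + 4 \left(-5\right)\right) = \frac{1}{3} \left(-28\right) \left(\frac{13}{4} - 20\right) = \left(- \frac{28}{3}\right) \left(- \frac{67}{4}\right) = \frac{469}{3}$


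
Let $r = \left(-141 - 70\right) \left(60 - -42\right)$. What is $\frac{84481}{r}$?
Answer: $- \frac{84481}{21522} \approx -3.9253$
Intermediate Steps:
$r = -21522$ ($r = - 211 \left(60 + 42\right) = \left(-211\right) 102 = -21522$)
$\frac{84481}{r} = \frac{84481}{-21522} = 84481 \left(- \frac{1}{21522}\right) = - \frac{84481}{21522}$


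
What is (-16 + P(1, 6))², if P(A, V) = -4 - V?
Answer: 676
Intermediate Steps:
(-16 + P(1, 6))² = (-16 + (-4 - 1*6))² = (-16 + (-4 - 6))² = (-16 - 10)² = (-26)² = 676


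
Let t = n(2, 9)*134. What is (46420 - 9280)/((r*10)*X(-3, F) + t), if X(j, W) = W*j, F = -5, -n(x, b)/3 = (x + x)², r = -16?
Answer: -3095/736 ≈ -4.2052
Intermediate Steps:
n(x, b) = -12*x² (n(x, b) = -3*(x + x)² = -3*4*x² = -12*x²)
t = -6432 (t = -12*2²*134 = -12*4*134 = -48*134 = -6432)
(46420 - 9280)/((r*10)*X(-3, F) + t) = (46420 - 9280)/((-16*10)*(-5*(-3)) - 6432) = 37140/(-160*15 - 6432) = 37140/(-2400 - 6432) = 37140/(-8832) = 37140*(-1/8832) = -3095/736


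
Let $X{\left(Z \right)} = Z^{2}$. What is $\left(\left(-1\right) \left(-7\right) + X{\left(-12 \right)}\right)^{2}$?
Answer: $22801$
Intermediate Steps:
$\left(\left(-1\right) \left(-7\right) + X{\left(-12 \right)}\right)^{2} = \left(\left(-1\right) \left(-7\right) + \left(-12\right)^{2}\right)^{2} = \left(7 + 144\right)^{2} = 151^{2} = 22801$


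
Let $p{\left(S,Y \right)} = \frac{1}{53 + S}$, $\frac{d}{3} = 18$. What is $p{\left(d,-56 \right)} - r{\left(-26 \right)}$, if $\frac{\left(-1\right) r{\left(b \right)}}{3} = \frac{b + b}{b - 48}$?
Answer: $\frac{8383}{3959} \approx 2.1175$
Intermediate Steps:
$d = 54$ ($d = 3 \cdot 18 = 54$)
$r{\left(b \right)} = - \frac{6 b}{-48 + b}$ ($r{\left(b \right)} = - 3 \frac{b + b}{b - 48} = - 3 \frac{2 b}{-48 + b} = - \frac{6 b}{-48 + b}$)
$p{\left(d,-56 \right)} - r{\left(-26 \right)} = \frac{1}{53 + 54} - \left(-6\right) \left(-26\right) \frac{1}{-48 - 26} = \frac{1}{107} - \left(-6\right) \left(-26\right) \frac{1}{-74} = \frac{1}{107} - \left(-6\right) \left(-26\right) \left(- \frac{1}{74}\right) = \frac{1}{107} - - \frac{78}{37} = \frac{1}{107} + \frac{78}{37} = \frac{8383}{3959}$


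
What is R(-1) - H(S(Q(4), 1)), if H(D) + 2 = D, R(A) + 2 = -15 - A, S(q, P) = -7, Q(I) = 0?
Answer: -7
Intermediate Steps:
R(A) = -17 - A (R(A) = -2 + (-15 - A) = -17 - A)
H(D) = -2 + D
R(-1) - H(S(Q(4), 1)) = (-17 - 1*(-1)) - (-2 - 7) = (-17 + 1) - 1*(-9) = -16 + 9 = -7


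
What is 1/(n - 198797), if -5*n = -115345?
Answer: -1/175728 ≈ -5.6906e-6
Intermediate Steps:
n = 23069 (n = -1/5*(-115345) = 23069)
1/(n - 198797) = 1/(23069 - 198797) = 1/(-175728) = -1/175728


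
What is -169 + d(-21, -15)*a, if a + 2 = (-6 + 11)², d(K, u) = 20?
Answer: 291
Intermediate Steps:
a = 23 (a = -2 + (-6 + 11)² = -2 + 5² = -2 + 25 = 23)
-169 + d(-21, -15)*a = -169 + 20*23 = -169 + 460 = 291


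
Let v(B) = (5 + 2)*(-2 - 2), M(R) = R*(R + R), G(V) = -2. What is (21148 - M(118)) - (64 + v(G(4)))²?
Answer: -7996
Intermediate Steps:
M(R) = 2*R² (M(R) = R*(2*R) = 2*R²)
v(B) = -28 (v(B) = 7*(-4) = -28)
(21148 - M(118)) - (64 + v(G(4)))² = (21148 - 2*118²) - (64 - 28)² = (21148 - 2*13924) - 1*36² = (21148 - 1*27848) - 1*1296 = (21148 - 27848) - 1296 = -6700 - 1296 = -7996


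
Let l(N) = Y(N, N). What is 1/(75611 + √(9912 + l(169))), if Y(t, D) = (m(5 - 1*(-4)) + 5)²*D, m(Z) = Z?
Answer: 75611/5716980285 - 2*√10759/5716980285 ≈ 1.3189e-5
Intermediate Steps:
Y(t, D) = 196*D (Y(t, D) = ((5 - 1*(-4)) + 5)²*D = ((5 + 4) + 5)²*D = (9 + 5)²*D = 14²*D = 196*D)
l(N) = 196*N
1/(75611 + √(9912 + l(169))) = 1/(75611 + √(9912 + 196*169)) = 1/(75611 + √(9912 + 33124)) = 1/(75611 + √43036) = 1/(75611 + 2*√10759)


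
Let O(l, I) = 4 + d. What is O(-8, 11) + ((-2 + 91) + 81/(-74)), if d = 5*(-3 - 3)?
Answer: 4581/74 ≈ 61.905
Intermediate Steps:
d = -30 (d = 5*(-6) = -30)
O(l, I) = -26 (O(l, I) = 4 - 30 = -26)
O(-8, 11) + ((-2 + 91) + 81/(-74)) = -26 + ((-2 + 91) + 81/(-74)) = -26 + (89 + 81*(-1/74)) = -26 + (89 - 81/74) = -26 + 6505/74 = 4581/74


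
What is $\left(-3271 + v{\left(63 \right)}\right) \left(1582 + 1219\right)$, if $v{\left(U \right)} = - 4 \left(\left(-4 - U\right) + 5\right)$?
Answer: $-8467423$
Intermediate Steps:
$v{\left(U \right)} = -4 + 4 U$ ($v{\left(U \right)} = - 4 \left(1 - U\right) = -4 + 4 U$)
$\left(-3271 + v{\left(63 \right)}\right) \left(1582 + 1219\right) = \left(-3271 + \left(-4 + 4 \cdot 63\right)\right) \left(1582 + 1219\right) = \left(-3271 + \left(-4 + 252\right)\right) 2801 = \left(-3271 + 248\right) 2801 = \left(-3023\right) 2801 = -8467423$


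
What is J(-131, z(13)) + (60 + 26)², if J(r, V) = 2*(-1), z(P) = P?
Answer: 7394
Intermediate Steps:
J(r, V) = -2
J(-131, z(13)) + (60 + 26)² = -2 + (60 + 26)² = -2 + 86² = -2 + 7396 = 7394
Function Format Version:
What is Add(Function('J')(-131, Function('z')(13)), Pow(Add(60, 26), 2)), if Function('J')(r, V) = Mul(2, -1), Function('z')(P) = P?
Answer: 7394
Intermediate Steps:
Function('J')(r, V) = -2
Add(Function('J')(-131, Function('z')(13)), Pow(Add(60, 26), 2)) = Add(-2, Pow(Add(60, 26), 2)) = Add(-2, Pow(86, 2)) = Add(-2, 7396) = 7394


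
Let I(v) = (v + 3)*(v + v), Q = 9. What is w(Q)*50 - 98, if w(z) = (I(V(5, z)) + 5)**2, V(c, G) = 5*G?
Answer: 935281152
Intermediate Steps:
I(v) = 2*v*(3 + v) (I(v) = (3 + v)*(2*v) = 2*v*(3 + v))
w(z) = (5 + 10*z*(3 + 5*z))**2 (w(z) = (2*(5*z)*(3 + 5*z) + 5)**2 = (10*z*(3 + 5*z) + 5)**2 = (5 + 10*z*(3 + 5*z))**2)
w(Q)*50 - 98 = (25*(1 + 2*9*(3 + 5*9))**2)*50 - 98 = (25*(1 + 2*9*(3 + 45))**2)*50 - 98 = (25*(1 + 2*9*48)**2)*50 - 98 = (25*(1 + 864)**2)*50 - 98 = (25*865**2)*50 - 98 = (25*748225)*50 - 98 = 18705625*50 - 98 = 935281250 - 98 = 935281152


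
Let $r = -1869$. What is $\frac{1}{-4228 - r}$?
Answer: $- \frac{1}{2359} \approx -0.00042391$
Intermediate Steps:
$\frac{1}{-4228 - r} = \frac{1}{-4228 - -1869} = \frac{1}{-4228 + 1869} = \frac{1}{-2359} = - \frac{1}{2359}$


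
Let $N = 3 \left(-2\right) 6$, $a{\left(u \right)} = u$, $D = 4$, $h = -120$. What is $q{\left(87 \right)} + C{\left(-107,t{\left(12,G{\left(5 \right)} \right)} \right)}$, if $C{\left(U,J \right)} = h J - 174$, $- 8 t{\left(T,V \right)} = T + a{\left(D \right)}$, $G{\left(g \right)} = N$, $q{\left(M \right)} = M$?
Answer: $153$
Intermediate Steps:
$N = -36$ ($N = \left(-6\right) 6 = -36$)
$G{\left(g \right)} = -36$
$t{\left(T,V \right)} = - \frac{1}{2} - \frac{T}{8}$ ($t{\left(T,V \right)} = - \frac{T + 4}{8} = - \frac{4 + T}{8} = - \frac{1}{2} - \frac{T}{8}$)
$C{\left(U,J \right)} = -174 - 120 J$ ($C{\left(U,J \right)} = - 120 J - 174 = -174 - 120 J$)
$q{\left(87 \right)} + C{\left(-107,t{\left(12,G{\left(5 \right)} \right)} \right)} = 87 - \left(174 + 120 \left(- \frac{1}{2} - \frac{3}{2}\right)\right) = 87 - -66 = 87 + \left(-174 + 240\right) = 87 + 66 = 153$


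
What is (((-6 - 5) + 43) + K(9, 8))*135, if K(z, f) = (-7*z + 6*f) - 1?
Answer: 2160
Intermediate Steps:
K(z, f) = -1 - 7*z + 6*f
(((-6 - 5) + 43) + K(9, 8))*135 = (((-6 - 5) + 43) + (-1 - 7*9 + 6*8))*135 = ((-11 + 43) + (-1 - 63 + 48))*135 = (32 - 16)*135 = 16*135 = 2160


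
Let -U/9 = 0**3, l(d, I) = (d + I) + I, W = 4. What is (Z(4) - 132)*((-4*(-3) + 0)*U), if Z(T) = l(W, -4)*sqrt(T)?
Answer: 0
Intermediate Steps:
l(d, I) = d + 2*I (l(d, I) = (I + d) + I = d + 2*I)
U = 0 (U = -9*0**3 = -9*0 = 0)
Z(T) = -4*sqrt(T) (Z(T) = (4 + 2*(-4))*sqrt(T) = (4 - 8)*sqrt(T) = -4*sqrt(T))
(Z(4) - 132)*((-4*(-3) + 0)*U) = (-4*sqrt(4) - 132)*((-4*(-3) + 0)*0) = (-4*2 - 132)*((12 + 0)*0) = (-8 - 132)*(12*0) = -140*0 = 0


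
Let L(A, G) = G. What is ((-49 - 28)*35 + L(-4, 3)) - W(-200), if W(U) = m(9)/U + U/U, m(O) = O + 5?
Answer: -269293/100 ≈ -2692.9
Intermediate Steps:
m(O) = 5 + O
W(U) = 1 + 14/U (W(U) = (5 + 9)/U + U/U = 14/U + 1 = 1 + 14/U)
((-49 - 28)*35 + L(-4, 3)) - W(-200) = ((-49 - 28)*35 + 3) - (14 - 200)/(-200) = (-77*35 + 3) - (-1)*(-186)/200 = (-2695 + 3) - 1*93/100 = -2692 - 93/100 = -269293/100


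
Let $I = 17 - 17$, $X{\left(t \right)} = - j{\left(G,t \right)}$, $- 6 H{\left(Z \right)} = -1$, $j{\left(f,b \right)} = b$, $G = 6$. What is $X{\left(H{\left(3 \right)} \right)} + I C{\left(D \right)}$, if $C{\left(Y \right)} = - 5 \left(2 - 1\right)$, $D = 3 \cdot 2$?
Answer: $- \frac{1}{6} \approx -0.16667$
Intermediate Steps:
$H{\left(Z \right)} = \frac{1}{6}$ ($H{\left(Z \right)} = \left(- \frac{1}{6}\right) \left(-1\right) = \frac{1}{6}$)
$D = 6$
$X{\left(t \right)} = - t$
$I = 0$
$C{\left(Y \right)} = -5$ ($C{\left(Y \right)} = \left(-5\right) 1 = -5$)
$X{\left(H{\left(3 \right)} \right)} + I C{\left(D \right)} = \left(-1\right) \frac{1}{6} + 0 \left(-5\right) = - \frac{1}{6} + 0 = - \frac{1}{6}$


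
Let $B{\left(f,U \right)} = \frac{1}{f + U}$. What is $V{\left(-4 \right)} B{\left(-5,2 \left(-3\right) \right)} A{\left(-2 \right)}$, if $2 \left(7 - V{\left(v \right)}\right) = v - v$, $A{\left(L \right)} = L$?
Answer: $\frac{14}{11} \approx 1.2727$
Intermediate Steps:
$B{\left(f,U \right)} = \frac{1}{U + f}$
$V{\left(v \right)} = 7$ ($V{\left(v \right)} = 7 - \frac{v - v}{2} = 7 - 0 = 7 + 0 = 7$)
$V{\left(-4 \right)} B{\left(-5,2 \left(-3\right) \right)} A{\left(-2 \right)} = \frac{7}{2 \left(-3\right) - 5} \left(-2\right) = \frac{7}{-6 - 5} \left(-2\right) = \frac{7}{-11} \left(-2\right) = 7 \left(- \frac{1}{11}\right) \left(-2\right) = \left(- \frac{7}{11}\right) \left(-2\right) = \frac{14}{11}$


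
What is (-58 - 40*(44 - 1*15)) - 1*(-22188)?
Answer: 20970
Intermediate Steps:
(-58 - 40*(44 - 1*15)) - 1*(-22188) = (-58 - 40*(44 - 15)) + 22188 = (-58 - 40*29) + 22188 = (-58 - 1160) + 22188 = -1218 + 22188 = 20970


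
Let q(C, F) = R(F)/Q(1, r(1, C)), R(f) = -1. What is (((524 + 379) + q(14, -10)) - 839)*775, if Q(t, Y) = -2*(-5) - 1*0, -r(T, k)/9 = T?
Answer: 99045/2 ≈ 49523.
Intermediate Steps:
r(T, k) = -9*T
Q(t, Y) = 10 (Q(t, Y) = 10 + 0 = 10)
q(C, F) = -⅒ (q(C, F) = -1/10 = -1*⅒ = -⅒)
(((524 + 379) + q(14, -10)) - 839)*775 = (((524 + 379) - ⅒) - 839)*775 = ((903 - ⅒) - 839)*775 = (9029/10 - 839)*775 = (639/10)*775 = 99045/2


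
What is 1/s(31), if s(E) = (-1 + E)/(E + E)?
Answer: 31/15 ≈ 2.0667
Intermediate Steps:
s(E) = (-1 + E)/(2*E) (s(E) = (-1 + E)/((2*E)) = (-1 + E)*(1/(2*E)) = (-1 + E)/(2*E))
1/s(31) = 1/((½)*(-1 + 31)/31) = 1/((½)*(1/31)*30) = 1/(15/31) = 31/15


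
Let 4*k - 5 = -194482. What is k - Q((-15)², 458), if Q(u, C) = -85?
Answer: -194137/4 ≈ -48534.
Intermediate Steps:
k = -194477/4 (k = 5/4 + (¼)*(-194482) = 5/4 - 97241/2 = -194477/4 ≈ -48619.)
k - Q((-15)², 458) = -194477/4 - 1*(-85) = -194477/4 + 85 = -194137/4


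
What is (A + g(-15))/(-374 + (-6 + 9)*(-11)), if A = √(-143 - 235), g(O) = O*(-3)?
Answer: -45/407 - 3*I*√42/407 ≈ -0.11057 - 0.04777*I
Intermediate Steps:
g(O) = -3*O
A = 3*I*√42 (A = √(-378) = 3*I*√42 ≈ 19.442*I)
(A + g(-15))/(-374 + (-6 + 9)*(-11)) = (3*I*√42 - 3*(-15))/(-374 + (-6 + 9)*(-11)) = (3*I*√42 + 45)/(-374 + 3*(-11)) = (45 + 3*I*√42)/(-374 - 33) = (45 + 3*I*√42)/(-407) = (45 + 3*I*√42)*(-1/407) = -45/407 - 3*I*√42/407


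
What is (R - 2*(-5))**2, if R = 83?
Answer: 8649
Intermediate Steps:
(R - 2*(-5))**2 = (83 - 2*(-5))**2 = (83 + 10)**2 = 93**2 = 8649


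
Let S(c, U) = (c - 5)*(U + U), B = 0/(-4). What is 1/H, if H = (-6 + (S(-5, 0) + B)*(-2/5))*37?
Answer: -1/222 ≈ -0.0045045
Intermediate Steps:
B = 0 (B = 0*(-¼) = 0)
S(c, U) = 2*U*(-5 + c) (S(c, U) = (-5 + c)*(2*U) = 2*U*(-5 + c))
H = -222 (H = (-6 + (2*0*(-5 - 5) + 0)*(-2/5))*37 = (-6 + (2*0*(-10) + 0)*(-2*⅕))*37 = (-6 + (0 + 0)*(-⅖))*37 = (-6 + 0*(-⅖))*37 = (-6 + 0)*37 = -6*37 = -222)
1/H = 1/(-222) = -1/222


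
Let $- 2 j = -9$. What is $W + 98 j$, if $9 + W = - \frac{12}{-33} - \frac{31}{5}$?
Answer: $\frac{23439}{55} \approx 426.16$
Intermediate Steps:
$W = - \frac{816}{55}$ ($W = -9 - \left(- \frac{4}{11} + \frac{31}{5}\right) = -9 - \frac{321}{55} = - \frac{816}{55} \approx -14.836$)
$j = \frac{9}{2}$ ($j = \left(- \frac{1}{2}\right) \left(-9\right) = \frac{9}{2} \approx 4.5$)
$W + 98 j = - \frac{816}{55} + 98 \cdot \frac{9}{2} = - \frac{816}{55} + 441 = \frac{23439}{55}$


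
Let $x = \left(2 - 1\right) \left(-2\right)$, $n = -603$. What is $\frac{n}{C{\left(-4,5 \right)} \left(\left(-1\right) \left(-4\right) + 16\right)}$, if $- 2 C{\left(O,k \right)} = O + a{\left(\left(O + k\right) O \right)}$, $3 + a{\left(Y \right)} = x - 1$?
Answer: $- \frac{603}{100} \approx -6.03$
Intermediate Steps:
$x = -2$ ($x = 1 \left(-2\right) = -2$)
$a{\left(Y \right)} = -6$ ($a{\left(Y \right)} = -3 - 3 = -6$)
$C{\left(O,k \right)} = 3 - \frac{O}{2}$ ($C{\left(O,k \right)} = - \frac{O - 6}{2} = - \frac{-6 + O}{2} = 3 - \frac{O}{2}$)
$\frac{n}{C{\left(-4,5 \right)} \left(\left(-1\right) \left(-4\right) + 16\right)} = - \frac{603}{\left(3 - -2\right) \left(\left(-1\right) \left(-4\right) + 16\right)} = - \frac{603}{\left(3 + 2\right) \left(4 + 16\right)} = - \frac{603}{5 \cdot 20} = - \frac{603}{100}$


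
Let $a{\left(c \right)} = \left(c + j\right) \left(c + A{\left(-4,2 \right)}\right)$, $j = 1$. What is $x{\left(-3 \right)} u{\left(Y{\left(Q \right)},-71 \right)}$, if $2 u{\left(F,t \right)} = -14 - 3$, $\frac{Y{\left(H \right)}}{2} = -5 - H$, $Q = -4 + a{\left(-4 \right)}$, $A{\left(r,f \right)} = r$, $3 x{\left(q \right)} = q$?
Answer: $\frac{17}{2} \approx 8.5$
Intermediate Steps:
$x{\left(q \right)} = \frac{q}{3}$
$a{\left(c \right)} = \left(1 + c\right) \left(-4 + c\right)$ ($a{\left(c \right)} = \left(c + 1\right) \left(c - 4\right) = \left(1 + c\right) \left(-4 + c\right)$)
$Q = 20$ ($Q = -4 - \left(-8 - 16\right) = -4 + \left(-4 + 16 + 12\right) = -4 + 24 = 20$)
$Y{\left(H \right)} = -10 - 2 H$ ($Y{\left(H \right)} = 2 \left(-5 - H\right) = -10 - 2 H$)
$u{\left(F,t \right)} = - \frac{17}{2}$ ($u{\left(F,t \right)} = \frac{-14 - 3}{2} = \frac{1}{2} \left(-17\right) = - \frac{17}{2}$)
$x{\left(-3 \right)} u{\left(Y{\left(Q \right)},-71 \right)} = \frac{1}{3} \left(-3\right) \left(- \frac{17}{2}\right) = \left(-1\right) \left(- \frac{17}{2}\right) = \frac{17}{2}$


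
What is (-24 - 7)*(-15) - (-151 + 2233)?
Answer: -1617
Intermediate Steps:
(-24 - 7)*(-15) - (-151 + 2233) = -31*(-15) - 1*2082 = 465 - 2082 = -1617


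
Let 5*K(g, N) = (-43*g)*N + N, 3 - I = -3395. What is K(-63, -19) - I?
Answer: -13696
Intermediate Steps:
I = 3398 (I = 3 - 1*(-3395) = 3 + 3395 = 3398)
K(g, N) = N/5 - 43*N*g/5 (K(g, N) = ((-43*g)*N + N)/5 = (-43*N*g + N)/5 = (N - 43*N*g)/5 = N/5 - 43*N*g/5)
K(-63, -19) - I = (1/5)*(-19)*(1 - 43*(-63)) - 1*3398 = (1/5)*(-19)*(1 + 2709) - 3398 = (1/5)*(-19)*2710 - 3398 = -10298 - 3398 = -13696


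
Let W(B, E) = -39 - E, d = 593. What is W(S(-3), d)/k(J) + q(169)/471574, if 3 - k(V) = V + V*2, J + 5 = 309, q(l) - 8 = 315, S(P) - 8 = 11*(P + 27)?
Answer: 298328375/428660766 ≈ 0.69595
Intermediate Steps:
S(P) = 305 + 11*P (S(P) = 8 + 11*(P + 27) = 8 + 11*(27 + P) = 8 + (297 + 11*P) = 305 + 11*P)
q(l) = 323 (q(l) = 8 + 315 = 323)
J = 304 (J = -5 + 309 = 304)
k(V) = 3 - 3*V (k(V) = 3 - (V + V*2) = 3 - (V + 2*V) = 3 - 3*V)
W(S(-3), d)/k(J) + q(169)/471574 = (-39 - 1*593)/(3 - 3*304) + 323/471574 = (-39 - 593)/(3 - 912) + 323*(1/471574) = -632/(-909) + 323/471574 = -632*(-1/909) + 323/471574 = 632/909 + 323/471574 = 298328375/428660766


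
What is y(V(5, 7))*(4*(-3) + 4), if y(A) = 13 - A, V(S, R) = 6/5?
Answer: -472/5 ≈ -94.400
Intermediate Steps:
V(S, R) = 6/5 (V(S, R) = 6*(⅕) = 6/5)
y(V(5, 7))*(4*(-3) + 4) = (13 - 1*6/5)*(4*(-3) + 4) = (13 - 6/5)*(-12 + 4) = (59/5)*(-8) = -472/5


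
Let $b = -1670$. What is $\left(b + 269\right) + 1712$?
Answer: $311$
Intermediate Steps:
$\left(b + 269\right) + 1712 = \left(-1670 + 269\right) + 1712 = -1401 + 1712 = 311$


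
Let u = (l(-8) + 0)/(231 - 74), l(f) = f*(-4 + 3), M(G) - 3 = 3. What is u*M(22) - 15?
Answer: -2307/157 ≈ -14.694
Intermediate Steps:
M(G) = 6 (M(G) = 3 + 3 = 6)
l(f) = -f (l(f) = f*(-1) = -f)
u = 8/157 (u = (-1*(-8) + 0)/(231 - 74) = (8 + 0)/157 = 8*(1/157) = 8/157 ≈ 0.050955)
u*M(22) - 15 = (8/157)*6 - 15 = 48/157 - 15 = -2307/157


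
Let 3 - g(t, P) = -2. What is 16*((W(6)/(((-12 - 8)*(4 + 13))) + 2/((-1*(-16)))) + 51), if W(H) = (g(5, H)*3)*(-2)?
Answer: 13930/17 ≈ 819.41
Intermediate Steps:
g(t, P) = 5 (g(t, P) = 3 - 1*(-2) = 3 + 2 = 5)
W(H) = -30 (W(H) = (5*3)*(-2) = 15*(-2) = -30)
16*((W(6)/(((-12 - 8)*(4 + 13))) + 2/((-1*(-16)))) + 51) = 16*((-30*1/((-12 - 8)*(4 + 13)) + 2/((-1*(-16)))) + 51) = 16*((-30/((-20*17)) + 2/16) + 51) = 16*((-30/(-340) + 2*(1/16)) + 51) = 16*((-30*(-1/340) + ⅛) + 51) = 16*((3/34 + ⅛) + 51) = 16*(29/136 + 51) = 16*(6965/136) = 13930/17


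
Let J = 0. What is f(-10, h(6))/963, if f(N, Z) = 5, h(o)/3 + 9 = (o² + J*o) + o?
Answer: 5/963 ≈ 0.0051921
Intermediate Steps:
h(o) = -27 + 3*o + 3*o² (h(o) = -27 + 3*((o² + 0*o) + o) = -27 + 3*((o² + 0) + o) = -27 + 3*(o² + o) = -27 + 3*(o + o²) = -27 + (3*o + 3*o²) = -27 + 3*o + 3*o²)
f(-10, h(6))/963 = 5/963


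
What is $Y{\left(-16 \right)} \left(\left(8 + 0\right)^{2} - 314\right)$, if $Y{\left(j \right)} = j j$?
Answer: $-64000$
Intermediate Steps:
$Y{\left(j \right)} = j^{2}$
$Y{\left(-16 \right)} \left(\left(8 + 0\right)^{2} - 314\right) = \left(-16\right)^{2} \left(\left(8 + 0\right)^{2} - 314\right) = 256 \left(8^{2} - 314\right) = 256 \left(64 - 314\right) = 256 \left(-250\right) = -64000$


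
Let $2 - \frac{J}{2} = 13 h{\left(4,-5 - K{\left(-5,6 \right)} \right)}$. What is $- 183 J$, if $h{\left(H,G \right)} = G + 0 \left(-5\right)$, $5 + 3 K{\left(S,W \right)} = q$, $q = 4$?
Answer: $-22936$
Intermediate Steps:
$K{\left(S,W \right)} = - \frac{1}{3}$ ($K{\left(S,W \right)} = - \frac{5}{3} + \frac{1}{3} \cdot 4 = - \frac{5}{3} + \frac{4}{3} = - \frac{1}{3}$)
$h{\left(H,G \right)} = G$ ($h{\left(H,G \right)} = G + 0 = G$)
$J = \frac{376}{3}$ ($J = 4 - 2 \cdot 13 \left(-5 - - \frac{1}{3}\right) = 4 - 2 \cdot 13 \left(-5 + \frac{1}{3}\right) = 4 - 2 \cdot 13 \left(- \frac{14}{3}\right) = 4 - - \frac{364}{3} = 4 + \frac{364}{3} = \frac{376}{3} \approx 125.33$)
$- 183 J = \left(-183\right) \frac{376}{3} = -22936$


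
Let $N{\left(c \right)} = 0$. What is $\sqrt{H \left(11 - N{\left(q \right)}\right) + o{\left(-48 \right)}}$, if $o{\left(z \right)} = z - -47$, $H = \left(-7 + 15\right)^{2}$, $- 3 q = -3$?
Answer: $\sqrt{703} \approx 26.514$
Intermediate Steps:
$q = 1$ ($q = \left(- \frac{1}{3}\right) \left(-3\right) = 1$)
$H = 64$ ($H = 8^{2} = 64$)
$o{\left(z \right)} = 47 + z$ ($o{\left(z \right)} = z + 47 = 47 + z$)
$\sqrt{H \left(11 - N{\left(q \right)}\right) + o{\left(-48 \right)}} = \sqrt{64 \left(11 - 0\right) + \left(47 - 48\right)} = \sqrt{64 \left(11 + 0\right) - 1} = \sqrt{64 \cdot 11 - 1} = \sqrt{704 - 1} = \sqrt{703}$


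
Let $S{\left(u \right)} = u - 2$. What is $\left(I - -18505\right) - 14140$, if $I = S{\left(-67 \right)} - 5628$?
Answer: $-1332$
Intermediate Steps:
$S{\left(u \right)} = -2 + u$ ($S{\left(u \right)} = u - 2 = -2 + u$)
$I = -5697$ ($I = \left(-2 - 67\right) - 5628 = -69 - 5628 = -5697$)
$\left(I - -18505\right) - 14140 = \left(-5697 - -18505\right) - 14140 = \left(-5697 + 18505\right) - 14140 = 12808 - 14140 = -1332$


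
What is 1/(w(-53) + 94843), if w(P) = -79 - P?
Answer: 1/94817 ≈ 1.0547e-5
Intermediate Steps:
1/(w(-53) + 94843) = 1/((-79 - 1*(-53)) + 94843) = 1/((-79 + 53) + 94843) = 1/(-26 + 94843) = 1/94817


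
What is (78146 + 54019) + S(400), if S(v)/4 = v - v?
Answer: 132165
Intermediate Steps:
S(v) = 0 (S(v) = 4*(v - v) = 4*0 = 0)
(78146 + 54019) + S(400) = (78146 + 54019) + 0 = 132165 + 0 = 132165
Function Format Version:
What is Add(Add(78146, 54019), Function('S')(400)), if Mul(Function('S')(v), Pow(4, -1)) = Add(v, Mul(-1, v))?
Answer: 132165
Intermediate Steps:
Function('S')(v) = 0 (Function('S')(v) = Mul(4, Add(v, Mul(-1, v))) = Mul(4, 0) = 0)
Add(Add(78146, 54019), Function('S')(400)) = Add(Add(78146, 54019), 0) = Add(132165, 0) = 132165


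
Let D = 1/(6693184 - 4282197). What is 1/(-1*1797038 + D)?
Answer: -2410987/4332635256505 ≈ -5.5647e-7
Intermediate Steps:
D = 1/2410987 ≈ 4.1477e-7
1/(-1*1797038 + D) = 1/(-1*1797038 + 1/2410987) = 1/(-1797038 + 1/2410987) = 1/(-4332635256505/2410987) = -2410987/4332635256505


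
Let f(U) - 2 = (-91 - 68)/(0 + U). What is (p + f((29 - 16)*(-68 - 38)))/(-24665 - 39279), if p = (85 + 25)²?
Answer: -314655/1662544 ≈ -0.18926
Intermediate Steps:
p = 12100 (p = 110² = 12100)
f(U) = 2 - 159/U (f(U) = 2 + (-91 - 68)/(0 + U) = 2 - 159/U)
(p + f((29 - 16)*(-68 - 38)))/(-24665 - 39279) = (12100 + (2 - 159*1/((-68 - 38)*(29 - 16))))/(-24665 - 39279) = (12100 + (2 - 159/(13*(-106))))/(-63944) = (12100 + (2 - 159/(-1378)))*(-1/63944) = (12100 + (2 - 159*(-1/1378)))*(-1/63944) = (12100 + (2 + 3/26))*(-1/63944) = (12100 + 55/26)*(-1/63944) = (314655/26)*(-1/63944) = -314655/1662544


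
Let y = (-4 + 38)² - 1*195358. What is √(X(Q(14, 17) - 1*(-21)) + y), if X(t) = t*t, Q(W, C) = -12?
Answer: 3*I*√21569 ≈ 440.59*I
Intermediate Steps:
X(t) = t²
y = -194202 (y = 34² - 195358 = 1156 - 195358 = -194202)
√(X(Q(14, 17) - 1*(-21)) + y) = √((-12 - 1*(-21))² - 194202) = √((-12 + 21)² - 194202) = √(9² - 194202) = √(81 - 194202) = √(-194121) = 3*I*√21569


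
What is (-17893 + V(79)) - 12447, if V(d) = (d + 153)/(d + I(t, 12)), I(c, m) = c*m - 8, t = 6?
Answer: -4338388/143 ≈ -30338.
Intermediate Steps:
I(c, m) = -8 + c*m
V(d) = (153 + d)/(64 + d) (V(d) = (d + 153)/(d + (-8 + 6*12)) = (153 + d)/(d + (-8 + 72)) = (153 + d)/(d + 64) = (153 + d)/(64 + d))
(-17893 + V(79)) - 12447 = (-17893 + (153 + 79)/(64 + 79)) - 12447 = (-17893 + 232/143) - 12447 = -2558467/143 - 12447 = -4338388/143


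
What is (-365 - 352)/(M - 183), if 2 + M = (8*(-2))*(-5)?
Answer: 239/35 ≈ 6.8286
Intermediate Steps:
M = 78 (M = -2 + (8*(-2))*(-5) = -2 - 16*(-5) = -2 + 80 = 78)
(-365 - 352)/(M - 183) = (-365 - 352)/(78 - 183) = -717/(-105) = -717*(-1/105) = 239/35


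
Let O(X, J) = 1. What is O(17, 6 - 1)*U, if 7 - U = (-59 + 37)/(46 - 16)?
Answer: 116/15 ≈ 7.7333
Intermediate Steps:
U = 116/15 (U = 7 - (-59 + 37)/(46 - 16) = 7 - (-22)/30 = 7 - 1*(-11/15) = 7 + 11/15 = 116/15 ≈ 7.7333)
O(17, 6 - 1)*U = 1*(116/15) = 116/15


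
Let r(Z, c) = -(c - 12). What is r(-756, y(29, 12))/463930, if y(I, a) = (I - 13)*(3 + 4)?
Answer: -10/46393 ≈ -0.00021555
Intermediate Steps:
y(I, a) = -91 + 7*I (y(I, a) = (-13 + I)*7 = -91 + 7*I)
r(Z, c) = 12 - c (r(Z, c) = -(-12 + c) = 12 - c)
r(-756, y(29, 12))/463930 = (12 - (-91 + 7*29))/463930 = (12 - (-91 + 203))*(1/463930) = (12 - 1*112)*(1/463930) = (12 - 112)*(1/463930) = -100*1/463930 = -10/46393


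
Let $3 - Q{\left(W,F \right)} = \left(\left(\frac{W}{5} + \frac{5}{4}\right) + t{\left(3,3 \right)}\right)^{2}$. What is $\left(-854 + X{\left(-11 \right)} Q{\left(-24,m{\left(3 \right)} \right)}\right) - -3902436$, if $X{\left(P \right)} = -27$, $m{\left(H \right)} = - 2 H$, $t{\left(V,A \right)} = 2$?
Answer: $\frac{1560626347}{400} \approx 3.9016 \cdot 10^{6}$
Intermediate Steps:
$Q{\left(W,F \right)} = 3 - \left(\frac{13}{4} + \frac{W}{5}\right)^{2}$ ($Q{\left(W,F \right)} = 3 - \left(\left(\frac{W}{5} + \frac{5}{4}\right) + 2\right)^{2} = 3 - \left(\left(\frac{5}{4} + \frac{W}{5}\right) + 2\right)^{2} = 3 - \left(\frac{13}{4} + \frac{W}{5}\right)^{2}$)
$\left(-854 + X{\left(-11 \right)} Q{\left(-24,m{\left(3 \right)} \right)}\right) - -3902436 = \left(-854 - 27 \left(3 - \frac{\left(65 + 4 \left(-24\right)\right)^{2}}{400}\right)\right) - -3902436 = \left(-854 - 27 \left(3 - \frac{\left(65 - 96\right)^{2}}{400}\right)\right) + 3902436 = \left(-854 - 27 \left(3 - \frac{\left(-31\right)^{2}}{400}\right)\right) + 3902436 = \left(-854 - 27 \left(3 - \frac{961}{400}\right)\right) + 3902436 = \left(-854 - \frac{6453}{400}\right) + 3902436 = - \frac{348053}{400} + 3902436 = \frac{1560626347}{400}$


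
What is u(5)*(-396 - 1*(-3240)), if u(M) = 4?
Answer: 11376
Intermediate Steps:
u(5)*(-396 - 1*(-3240)) = 4*(-396 - 1*(-3240)) = 4*(-396 + 3240) = 4*2844 = 11376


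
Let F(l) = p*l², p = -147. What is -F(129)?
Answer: 2446227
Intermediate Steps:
F(l) = -147*l²
-F(129) = -(-147)*129² = -(-147)*16641 = -1*(-2446227) = 2446227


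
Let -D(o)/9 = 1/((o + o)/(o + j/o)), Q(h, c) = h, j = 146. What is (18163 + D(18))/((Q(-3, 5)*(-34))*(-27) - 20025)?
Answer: -653633/820044 ≈ -0.79707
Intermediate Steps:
D(o) = -9*(o + 146/o)/(2*o) (D(o) = -9*(o + 146/o)/(o + o) = -9*(o + 146/o)/(2*o))
(18163 + D(18))/((Q(-3, 5)*(-34))*(-27) - 20025) = (18163 + (-9/2 - 657/18²))/(-3*(-34)*(-27) - 20025) = (18163 + (-9/2 - 657*1/324))/(102*(-27) - 20025) = (18163 + (-9/2 - 73/36))/(-2754 - 20025) = (18163 - 235/36)/(-22779) = (653633/36)*(-1/22779) = -653633/820044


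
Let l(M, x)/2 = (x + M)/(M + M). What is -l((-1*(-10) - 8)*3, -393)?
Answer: 129/2 ≈ 64.500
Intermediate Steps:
l(M, x) = (M + x)/M (l(M, x) = 2*((x + M)/(M + M)) = 2*((M + x)/((2*M))) = 2*((M + x)*(1/(2*M))) = 2*((M + x)/(2*M)) = (M + x)/M)
-l((-1*(-10) - 8)*3, -393) = -((-1*(-10) - 8)*3 - 393)/((-1*(-10) - 8)*3) = -((10 - 8)*3 - 393)/((10 - 8)*3) = -(2*3 - 393)/(2*3) = -(6 - 393)/6 = -(-387)/6 = -1*(-129/2) = 129/2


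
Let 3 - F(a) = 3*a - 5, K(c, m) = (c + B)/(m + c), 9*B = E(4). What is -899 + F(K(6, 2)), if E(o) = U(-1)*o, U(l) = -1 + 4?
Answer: -3575/4 ≈ -893.75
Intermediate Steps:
U(l) = 3
E(o) = 3*o
B = 4/3 (B = (3*4)/9 = (⅑)*12 = 4/3 ≈ 1.3333)
K(c, m) = (4/3 + c)/(c + m) (K(c, m) = (c + 4/3)/(m + c) = (4/3 + c)/(c + m))
F(a) = 8 - 3*a (F(a) = 3 - (3*a - 5) = 3 - (-5 + 3*a) = 3 + (5 - 3*a) = 8 - 3*a)
-899 + F(K(6, 2)) = -899 + (8 - 3*(4/3 + 6)/(6 + 2)) = -899 + (8 - 3*22/(8*3)) = -899 + (8 - 3*11/12) = -899 + (8 - 11/4) = -899 + 21/4 = -3575/4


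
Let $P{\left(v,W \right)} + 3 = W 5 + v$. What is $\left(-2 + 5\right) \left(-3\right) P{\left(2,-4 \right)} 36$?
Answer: $6804$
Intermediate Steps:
$P{\left(v,W \right)} = -3 + v + 5 W$ ($P{\left(v,W \right)} = -3 + \left(W 5 + v\right) = -3 + \left(5 W + v\right) = -3 + \left(v + 5 W\right) = -3 + v + 5 W$)
$\left(-2 + 5\right) \left(-3\right) P{\left(2,-4 \right)} 36 = \left(-2 + 5\right) \left(-3\right) \left(-3 + 2 + 5 \left(-4\right)\right) 36 = 3 \left(-3\right) \left(-3 + 2 - 20\right) 36 = \left(-9\right) \left(-21\right) 36 = 189 \cdot 36 = 6804$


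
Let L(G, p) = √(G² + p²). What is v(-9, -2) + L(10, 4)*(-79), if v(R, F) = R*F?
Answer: 18 - 158*√29 ≈ -832.86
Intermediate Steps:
v(R, F) = F*R
v(-9, -2) + L(10, 4)*(-79) = -2*(-9) + √(10² + 4²)*(-79) = 18 + √(100 + 16)*(-79) = 18 + √116*(-79) = 18 + (2*√29)*(-79) = 18 - 158*√29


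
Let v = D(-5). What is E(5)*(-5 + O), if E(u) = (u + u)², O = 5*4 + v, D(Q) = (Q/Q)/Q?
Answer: 1480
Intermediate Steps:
D(Q) = 1/Q
v = -⅕ (v = 1/(-5) = -⅕ ≈ -0.20000)
O = 99/5 (O = 5*4 - ⅕ = 20 - ⅕ = 99/5 ≈ 19.800)
E(u) = 4*u² (E(u) = (2*u)² = 4*u²)
E(5)*(-5 + O) = (4*5²)*(-5 + 99/5) = (4*25)*(74/5) = 100*(74/5) = 1480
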